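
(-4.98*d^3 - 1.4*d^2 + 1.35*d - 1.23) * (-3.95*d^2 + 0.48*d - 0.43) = 19.671*d^5 + 3.1396*d^4 - 3.8631*d^3 + 6.1085*d^2 - 1.1709*d + 0.5289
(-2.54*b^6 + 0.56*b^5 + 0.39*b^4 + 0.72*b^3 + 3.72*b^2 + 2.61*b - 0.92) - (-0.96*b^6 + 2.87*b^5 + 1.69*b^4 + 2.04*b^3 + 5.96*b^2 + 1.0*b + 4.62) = -1.58*b^6 - 2.31*b^5 - 1.3*b^4 - 1.32*b^3 - 2.24*b^2 + 1.61*b - 5.54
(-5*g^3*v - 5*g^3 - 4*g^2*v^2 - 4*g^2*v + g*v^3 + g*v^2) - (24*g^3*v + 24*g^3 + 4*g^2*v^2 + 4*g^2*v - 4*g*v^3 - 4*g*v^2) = -29*g^3*v - 29*g^3 - 8*g^2*v^2 - 8*g^2*v + 5*g*v^3 + 5*g*v^2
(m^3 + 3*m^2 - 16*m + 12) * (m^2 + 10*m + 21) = m^5 + 13*m^4 + 35*m^3 - 85*m^2 - 216*m + 252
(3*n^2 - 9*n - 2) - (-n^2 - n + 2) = 4*n^2 - 8*n - 4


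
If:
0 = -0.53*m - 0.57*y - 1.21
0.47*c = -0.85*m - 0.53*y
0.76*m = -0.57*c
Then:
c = 5.57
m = -4.18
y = 1.76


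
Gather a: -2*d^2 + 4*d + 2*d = -2*d^2 + 6*d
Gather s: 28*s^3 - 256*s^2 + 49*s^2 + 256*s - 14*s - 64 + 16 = 28*s^3 - 207*s^2 + 242*s - 48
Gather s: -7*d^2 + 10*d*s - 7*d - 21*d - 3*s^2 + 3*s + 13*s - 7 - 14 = -7*d^2 - 28*d - 3*s^2 + s*(10*d + 16) - 21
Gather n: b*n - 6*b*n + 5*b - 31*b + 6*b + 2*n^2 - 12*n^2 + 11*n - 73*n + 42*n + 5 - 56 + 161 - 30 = -20*b - 10*n^2 + n*(-5*b - 20) + 80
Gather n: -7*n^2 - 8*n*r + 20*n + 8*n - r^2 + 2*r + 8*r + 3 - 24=-7*n^2 + n*(28 - 8*r) - r^2 + 10*r - 21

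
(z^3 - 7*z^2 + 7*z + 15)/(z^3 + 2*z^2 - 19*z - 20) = (z^2 - 8*z + 15)/(z^2 + z - 20)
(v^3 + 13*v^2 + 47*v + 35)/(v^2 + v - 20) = (v^2 + 8*v + 7)/(v - 4)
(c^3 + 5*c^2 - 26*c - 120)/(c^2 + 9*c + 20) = (c^2 + c - 30)/(c + 5)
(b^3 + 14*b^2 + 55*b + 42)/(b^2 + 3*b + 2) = (b^2 + 13*b + 42)/(b + 2)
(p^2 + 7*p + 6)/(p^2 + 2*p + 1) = (p + 6)/(p + 1)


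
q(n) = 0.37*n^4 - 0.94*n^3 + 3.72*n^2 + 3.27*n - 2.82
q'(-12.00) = -3049.53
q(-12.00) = 9790.26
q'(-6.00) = -462.57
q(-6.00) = 794.04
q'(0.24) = 4.91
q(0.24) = -1.83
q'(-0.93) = -7.28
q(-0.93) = -1.61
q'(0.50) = 6.47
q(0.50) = -0.35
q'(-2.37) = -49.90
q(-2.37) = 34.51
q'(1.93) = 17.76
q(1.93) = 15.72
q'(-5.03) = -293.85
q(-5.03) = 431.33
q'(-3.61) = -129.97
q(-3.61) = 140.92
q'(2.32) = 23.83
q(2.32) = 23.77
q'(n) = 1.48*n^3 - 2.82*n^2 + 7.44*n + 3.27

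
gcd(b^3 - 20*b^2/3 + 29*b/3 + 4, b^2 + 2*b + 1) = 1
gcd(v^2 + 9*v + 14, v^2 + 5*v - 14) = v + 7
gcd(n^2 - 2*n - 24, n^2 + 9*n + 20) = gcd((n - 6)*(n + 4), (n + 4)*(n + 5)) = n + 4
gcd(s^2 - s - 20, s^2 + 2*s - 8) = s + 4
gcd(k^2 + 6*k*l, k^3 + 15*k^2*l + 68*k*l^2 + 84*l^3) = k + 6*l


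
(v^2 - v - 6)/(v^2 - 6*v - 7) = (-v^2 + v + 6)/(-v^2 + 6*v + 7)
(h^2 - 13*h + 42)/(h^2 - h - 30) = (h - 7)/(h + 5)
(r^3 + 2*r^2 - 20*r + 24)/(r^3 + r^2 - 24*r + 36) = (r - 2)/(r - 3)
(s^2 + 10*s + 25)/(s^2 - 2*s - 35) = (s + 5)/(s - 7)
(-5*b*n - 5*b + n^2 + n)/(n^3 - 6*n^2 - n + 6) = (-5*b + n)/(n^2 - 7*n + 6)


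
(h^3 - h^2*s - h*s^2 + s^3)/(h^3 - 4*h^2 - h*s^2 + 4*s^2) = (h - s)/(h - 4)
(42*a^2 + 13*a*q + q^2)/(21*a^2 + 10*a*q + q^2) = (6*a + q)/(3*a + q)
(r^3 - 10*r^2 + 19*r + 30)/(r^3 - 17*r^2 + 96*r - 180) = (r + 1)/(r - 6)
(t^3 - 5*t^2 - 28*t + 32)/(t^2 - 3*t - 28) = (t^2 - 9*t + 8)/(t - 7)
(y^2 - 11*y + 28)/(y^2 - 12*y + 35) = (y - 4)/(y - 5)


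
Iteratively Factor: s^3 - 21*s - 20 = (s + 1)*(s^2 - s - 20) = (s + 1)*(s + 4)*(s - 5)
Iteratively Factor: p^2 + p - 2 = (p - 1)*(p + 2)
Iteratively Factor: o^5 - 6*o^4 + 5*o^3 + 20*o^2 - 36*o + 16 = (o - 4)*(o^4 - 2*o^3 - 3*o^2 + 8*o - 4) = (o - 4)*(o - 1)*(o^3 - o^2 - 4*o + 4) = (o - 4)*(o - 2)*(o - 1)*(o^2 + o - 2) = (o - 4)*(o - 2)*(o - 1)*(o + 2)*(o - 1)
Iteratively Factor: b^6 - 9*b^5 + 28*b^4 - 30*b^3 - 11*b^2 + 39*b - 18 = (b + 1)*(b^5 - 10*b^4 + 38*b^3 - 68*b^2 + 57*b - 18) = (b - 1)*(b + 1)*(b^4 - 9*b^3 + 29*b^2 - 39*b + 18) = (b - 3)*(b - 1)*(b + 1)*(b^3 - 6*b^2 + 11*b - 6) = (b - 3)*(b - 2)*(b - 1)*(b + 1)*(b^2 - 4*b + 3) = (b - 3)*(b - 2)*(b - 1)^2*(b + 1)*(b - 3)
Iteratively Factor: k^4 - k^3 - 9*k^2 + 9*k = (k - 1)*(k^3 - 9*k) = (k - 3)*(k - 1)*(k^2 + 3*k) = k*(k - 3)*(k - 1)*(k + 3)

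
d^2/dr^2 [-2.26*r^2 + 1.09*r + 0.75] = -4.52000000000000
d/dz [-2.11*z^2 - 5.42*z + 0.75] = -4.22*z - 5.42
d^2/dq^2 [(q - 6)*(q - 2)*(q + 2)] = 6*q - 12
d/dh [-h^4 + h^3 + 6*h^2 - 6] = h*(-4*h^2 + 3*h + 12)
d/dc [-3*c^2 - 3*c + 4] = -6*c - 3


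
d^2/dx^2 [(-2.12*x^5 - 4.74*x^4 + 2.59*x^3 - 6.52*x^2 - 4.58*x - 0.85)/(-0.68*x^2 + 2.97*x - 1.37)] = (5.88172800000001*x^7 - 64.12128*x^6 + 202.516128*x^5 + 18.5790600000001*x^4 - 239.300222*x^3 + 135.902826*x^2 - 65.067354*x + 75.15771)/(0.314432*x^6 - 4.119984*x^5 + 19.8951*x^4 - 42.799185*x^3 + 40.082775*x^2 - 16.723179*x + 2.571353)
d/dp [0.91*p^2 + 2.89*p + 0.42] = 1.82*p + 2.89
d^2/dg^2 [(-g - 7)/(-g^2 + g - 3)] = 2*(-3*(g + 2)*(g^2 - g + 3) + (g + 7)*(2*g - 1)^2)/(g^2 - g + 3)^3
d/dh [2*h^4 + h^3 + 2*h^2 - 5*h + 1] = 8*h^3 + 3*h^2 + 4*h - 5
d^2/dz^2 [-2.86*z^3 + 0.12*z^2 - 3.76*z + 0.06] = 0.24 - 17.16*z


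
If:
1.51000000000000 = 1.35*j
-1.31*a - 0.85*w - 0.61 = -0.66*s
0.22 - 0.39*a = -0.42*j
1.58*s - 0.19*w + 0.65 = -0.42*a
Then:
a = 1.77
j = 1.12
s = -1.43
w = -4.55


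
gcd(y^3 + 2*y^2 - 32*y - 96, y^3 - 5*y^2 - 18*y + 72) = y^2 - 2*y - 24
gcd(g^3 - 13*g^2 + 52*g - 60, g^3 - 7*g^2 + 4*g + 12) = g^2 - 8*g + 12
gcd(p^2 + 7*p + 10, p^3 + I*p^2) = 1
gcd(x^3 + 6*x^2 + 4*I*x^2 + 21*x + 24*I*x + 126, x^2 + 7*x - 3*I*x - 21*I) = x - 3*I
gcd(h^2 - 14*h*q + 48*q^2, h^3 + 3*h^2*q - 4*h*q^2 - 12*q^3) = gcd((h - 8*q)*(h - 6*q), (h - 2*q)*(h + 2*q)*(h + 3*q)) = 1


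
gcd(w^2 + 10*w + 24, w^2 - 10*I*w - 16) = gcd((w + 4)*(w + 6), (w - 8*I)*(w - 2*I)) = 1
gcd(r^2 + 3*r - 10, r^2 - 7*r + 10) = r - 2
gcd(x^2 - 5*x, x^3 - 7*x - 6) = 1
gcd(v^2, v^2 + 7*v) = v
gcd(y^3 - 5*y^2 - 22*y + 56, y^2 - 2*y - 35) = y - 7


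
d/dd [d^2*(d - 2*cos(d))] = d*(2*d*sin(d) + 3*d - 4*cos(d))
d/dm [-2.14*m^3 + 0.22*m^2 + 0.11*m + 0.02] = -6.42*m^2 + 0.44*m + 0.11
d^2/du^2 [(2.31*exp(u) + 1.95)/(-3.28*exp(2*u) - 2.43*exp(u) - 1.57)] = (-24.851904*exp(4*u) - 65.503896*exp(3*u) + 24.746616*exp(2*u) + 37.465206*exp(u) + 1.745526)*exp(u)/(35.287552*exp(6*u) + 78.428736*exp(5*u) + 108.77628*exp(4*u) + 89.430075*exp(3*u) + 52.066695*exp(2*u) + 17.969121*exp(u) + 3.869893)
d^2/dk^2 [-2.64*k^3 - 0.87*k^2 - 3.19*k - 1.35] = -15.84*k - 1.74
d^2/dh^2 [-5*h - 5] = 0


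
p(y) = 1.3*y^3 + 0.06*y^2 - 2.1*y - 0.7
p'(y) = 3.9*y^2 + 0.12*y - 2.1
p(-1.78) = -4.10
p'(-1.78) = 10.04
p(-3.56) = -51.12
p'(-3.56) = 46.90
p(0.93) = -1.56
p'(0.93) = 1.38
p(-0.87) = 0.32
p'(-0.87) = 0.75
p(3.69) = 57.68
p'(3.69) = 51.45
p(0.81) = -1.67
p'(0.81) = 0.56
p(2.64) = 18.09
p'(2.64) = 25.40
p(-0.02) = -0.66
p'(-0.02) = -2.10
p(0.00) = -0.70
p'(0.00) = -2.10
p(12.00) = 2229.14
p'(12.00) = 560.94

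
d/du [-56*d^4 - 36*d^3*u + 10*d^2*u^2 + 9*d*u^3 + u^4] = -36*d^3 + 20*d^2*u + 27*d*u^2 + 4*u^3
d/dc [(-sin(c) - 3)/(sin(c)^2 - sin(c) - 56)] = (sin(c)^2 + 6*sin(c) + 53)*cos(c)/(sin(c) + cos(c)^2 + 55)^2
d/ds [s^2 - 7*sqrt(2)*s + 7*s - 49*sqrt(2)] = 2*s - 7*sqrt(2) + 7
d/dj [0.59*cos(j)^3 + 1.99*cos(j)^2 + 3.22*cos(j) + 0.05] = (1.77*sin(j)^2 - 3.98*cos(j) - 4.99)*sin(j)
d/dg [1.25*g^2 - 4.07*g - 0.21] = 2.5*g - 4.07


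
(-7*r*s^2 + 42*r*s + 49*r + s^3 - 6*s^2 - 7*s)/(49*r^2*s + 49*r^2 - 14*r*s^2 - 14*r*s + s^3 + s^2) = (7 - s)/(7*r - s)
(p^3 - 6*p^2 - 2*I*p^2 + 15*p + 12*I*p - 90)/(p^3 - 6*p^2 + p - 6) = (p^2 - 2*I*p + 15)/(p^2 + 1)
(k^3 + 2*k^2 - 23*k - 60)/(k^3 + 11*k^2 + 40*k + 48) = (k - 5)/(k + 4)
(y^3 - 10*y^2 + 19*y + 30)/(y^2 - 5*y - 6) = y - 5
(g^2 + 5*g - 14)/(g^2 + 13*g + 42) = (g - 2)/(g + 6)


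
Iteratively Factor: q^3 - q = (q - 1)*(q^2 + q) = q*(q - 1)*(q + 1)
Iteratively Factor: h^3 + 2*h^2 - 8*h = (h + 4)*(h^2 - 2*h) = (h - 2)*(h + 4)*(h)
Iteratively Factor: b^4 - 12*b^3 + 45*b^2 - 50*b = (b - 2)*(b^3 - 10*b^2 + 25*b) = b*(b - 2)*(b^2 - 10*b + 25) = b*(b - 5)*(b - 2)*(b - 5)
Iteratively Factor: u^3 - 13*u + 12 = (u + 4)*(u^2 - 4*u + 3) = (u - 1)*(u + 4)*(u - 3)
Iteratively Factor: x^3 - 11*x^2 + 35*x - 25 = (x - 5)*(x^2 - 6*x + 5) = (x - 5)*(x - 1)*(x - 5)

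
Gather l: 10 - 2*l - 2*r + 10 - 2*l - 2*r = -4*l - 4*r + 20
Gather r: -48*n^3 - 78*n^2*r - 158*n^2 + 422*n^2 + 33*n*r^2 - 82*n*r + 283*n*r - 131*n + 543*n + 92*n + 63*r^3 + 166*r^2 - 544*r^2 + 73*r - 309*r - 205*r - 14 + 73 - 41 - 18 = -48*n^3 + 264*n^2 + 504*n + 63*r^3 + r^2*(33*n - 378) + r*(-78*n^2 + 201*n - 441)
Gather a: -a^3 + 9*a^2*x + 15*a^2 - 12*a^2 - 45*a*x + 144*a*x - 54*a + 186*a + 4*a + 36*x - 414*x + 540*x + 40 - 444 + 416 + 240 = -a^3 + a^2*(9*x + 3) + a*(99*x + 136) + 162*x + 252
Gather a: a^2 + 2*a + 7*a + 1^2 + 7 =a^2 + 9*a + 8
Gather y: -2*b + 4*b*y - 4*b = 4*b*y - 6*b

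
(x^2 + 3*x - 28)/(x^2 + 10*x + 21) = (x - 4)/(x + 3)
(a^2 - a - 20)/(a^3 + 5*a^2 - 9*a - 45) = (a^2 - a - 20)/(a^3 + 5*a^2 - 9*a - 45)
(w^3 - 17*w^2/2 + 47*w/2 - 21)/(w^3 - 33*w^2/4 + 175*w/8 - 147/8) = 4*(w - 2)/(4*w - 7)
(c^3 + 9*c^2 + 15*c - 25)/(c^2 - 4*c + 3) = (c^2 + 10*c + 25)/(c - 3)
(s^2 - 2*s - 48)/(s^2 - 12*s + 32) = (s + 6)/(s - 4)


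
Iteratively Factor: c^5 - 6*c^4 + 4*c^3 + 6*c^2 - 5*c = (c - 5)*(c^4 - c^3 - c^2 + c) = (c - 5)*(c + 1)*(c^3 - 2*c^2 + c) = (c - 5)*(c - 1)*(c + 1)*(c^2 - c) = c*(c - 5)*(c - 1)*(c + 1)*(c - 1)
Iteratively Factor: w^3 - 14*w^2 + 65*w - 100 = (w - 4)*(w^2 - 10*w + 25) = (w - 5)*(w - 4)*(w - 5)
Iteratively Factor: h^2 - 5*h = (h)*(h - 5)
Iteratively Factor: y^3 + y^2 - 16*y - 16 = (y - 4)*(y^2 + 5*y + 4) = (y - 4)*(y + 4)*(y + 1)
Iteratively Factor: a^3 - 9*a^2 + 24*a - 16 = (a - 1)*(a^2 - 8*a + 16) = (a - 4)*(a - 1)*(a - 4)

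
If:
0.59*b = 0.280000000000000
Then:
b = 0.47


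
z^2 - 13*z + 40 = (z - 8)*(z - 5)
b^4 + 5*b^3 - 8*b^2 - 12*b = b*(b - 2)*(b + 1)*(b + 6)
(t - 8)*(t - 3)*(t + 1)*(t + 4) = t^4 - 6*t^3 - 27*t^2 + 76*t + 96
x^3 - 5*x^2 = x^2*(x - 5)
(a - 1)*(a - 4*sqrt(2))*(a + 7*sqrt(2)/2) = a^3 - a^2 - sqrt(2)*a^2/2 - 28*a + sqrt(2)*a/2 + 28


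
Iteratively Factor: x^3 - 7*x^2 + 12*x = (x - 4)*(x^2 - 3*x) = x*(x - 4)*(x - 3)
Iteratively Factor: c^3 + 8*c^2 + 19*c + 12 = (c + 4)*(c^2 + 4*c + 3) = (c + 1)*(c + 4)*(c + 3)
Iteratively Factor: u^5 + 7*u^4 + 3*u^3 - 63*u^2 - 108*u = (u - 3)*(u^4 + 10*u^3 + 33*u^2 + 36*u) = (u - 3)*(u + 3)*(u^3 + 7*u^2 + 12*u) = (u - 3)*(u + 3)*(u + 4)*(u^2 + 3*u) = (u - 3)*(u + 3)^2*(u + 4)*(u)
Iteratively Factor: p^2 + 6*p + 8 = (p + 4)*(p + 2)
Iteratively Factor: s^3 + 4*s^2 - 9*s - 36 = (s - 3)*(s^2 + 7*s + 12) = (s - 3)*(s + 4)*(s + 3)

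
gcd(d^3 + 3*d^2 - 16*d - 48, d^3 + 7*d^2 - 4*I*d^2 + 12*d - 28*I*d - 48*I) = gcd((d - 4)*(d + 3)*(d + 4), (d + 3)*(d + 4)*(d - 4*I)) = d^2 + 7*d + 12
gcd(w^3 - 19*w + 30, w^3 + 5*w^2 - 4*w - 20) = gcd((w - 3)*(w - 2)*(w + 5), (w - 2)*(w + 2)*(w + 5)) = w^2 + 3*w - 10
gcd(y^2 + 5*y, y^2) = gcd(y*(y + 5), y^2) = y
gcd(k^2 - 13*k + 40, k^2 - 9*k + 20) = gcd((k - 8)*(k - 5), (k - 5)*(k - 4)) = k - 5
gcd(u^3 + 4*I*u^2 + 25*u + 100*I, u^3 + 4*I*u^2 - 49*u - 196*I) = u + 4*I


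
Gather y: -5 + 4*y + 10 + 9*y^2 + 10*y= 9*y^2 + 14*y + 5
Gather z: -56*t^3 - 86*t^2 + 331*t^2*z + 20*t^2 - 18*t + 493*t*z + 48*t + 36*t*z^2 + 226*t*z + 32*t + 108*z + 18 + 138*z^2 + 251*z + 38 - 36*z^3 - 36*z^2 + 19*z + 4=-56*t^3 - 66*t^2 + 62*t - 36*z^3 + z^2*(36*t + 102) + z*(331*t^2 + 719*t + 378) + 60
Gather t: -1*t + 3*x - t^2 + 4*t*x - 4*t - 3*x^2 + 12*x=-t^2 + t*(4*x - 5) - 3*x^2 + 15*x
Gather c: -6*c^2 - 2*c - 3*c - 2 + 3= -6*c^2 - 5*c + 1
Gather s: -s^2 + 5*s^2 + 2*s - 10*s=4*s^2 - 8*s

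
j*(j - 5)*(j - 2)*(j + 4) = j^4 - 3*j^3 - 18*j^2 + 40*j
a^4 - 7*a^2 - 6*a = a*(a - 3)*(a + 1)*(a + 2)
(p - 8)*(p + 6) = p^2 - 2*p - 48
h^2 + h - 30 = (h - 5)*(h + 6)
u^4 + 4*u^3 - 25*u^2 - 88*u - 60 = (u - 5)*(u + 1)*(u + 2)*(u + 6)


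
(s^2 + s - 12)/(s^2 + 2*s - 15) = (s + 4)/(s + 5)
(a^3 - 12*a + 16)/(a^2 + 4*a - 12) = (a^2 + 2*a - 8)/(a + 6)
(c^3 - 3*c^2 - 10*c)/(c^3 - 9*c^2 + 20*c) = (c + 2)/(c - 4)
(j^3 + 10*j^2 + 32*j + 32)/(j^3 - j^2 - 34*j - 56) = (j + 4)/(j - 7)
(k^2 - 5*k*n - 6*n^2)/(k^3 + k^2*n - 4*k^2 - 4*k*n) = (k - 6*n)/(k*(k - 4))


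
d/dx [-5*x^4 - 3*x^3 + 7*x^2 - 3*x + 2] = -20*x^3 - 9*x^2 + 14*x - 3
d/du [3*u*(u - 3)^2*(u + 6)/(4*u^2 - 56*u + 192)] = 3*(u^5 - 21*u^4 + 96*u^3 + 162*u^2 - 1296*u + 1296)/(2*(u^4 - 28*u^3 + 292*u^2 - 1344*u + 2304))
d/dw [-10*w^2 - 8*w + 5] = -20*w - 8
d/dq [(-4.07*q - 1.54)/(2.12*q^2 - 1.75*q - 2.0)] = (8.6284*q^2 + 6.5296*q + 5.445)/(4.4944*q^4 - 7.42*q^3 - 5.4175*q^2 + 7.0*q + 4.0)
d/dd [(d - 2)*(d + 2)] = 2*d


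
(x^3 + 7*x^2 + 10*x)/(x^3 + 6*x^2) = (x^2 + 7*x + 10)/(x*(x + 6))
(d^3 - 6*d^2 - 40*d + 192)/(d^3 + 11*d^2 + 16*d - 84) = (d^2 - 12*d + 32)/(d^2 + 5*d - 14)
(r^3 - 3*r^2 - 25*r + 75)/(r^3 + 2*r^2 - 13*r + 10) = (r^2 - 8*r + 15)/(r^2 - 3*r + 2)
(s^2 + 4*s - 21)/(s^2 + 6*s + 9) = (s^2 + 4*s - 21)/(s^2 + 6*s + 9)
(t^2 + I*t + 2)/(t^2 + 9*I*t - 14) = (t - I)/(t + 7*I)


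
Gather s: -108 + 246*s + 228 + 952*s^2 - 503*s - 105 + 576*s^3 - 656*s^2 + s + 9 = 576*s^3 + 296*s^2 - 256*s + 24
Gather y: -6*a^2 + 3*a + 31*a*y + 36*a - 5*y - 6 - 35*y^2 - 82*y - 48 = -6*a^2 + 39*a - 35*y^2 + y*(31*a - 87) - 54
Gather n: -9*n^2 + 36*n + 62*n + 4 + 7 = -9*n^2 + 98*n + 11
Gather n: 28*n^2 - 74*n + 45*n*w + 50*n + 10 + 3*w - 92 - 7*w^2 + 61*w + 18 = 28*n^2 + n*(45*w - 24) - 7*w^2 + 64*w - 64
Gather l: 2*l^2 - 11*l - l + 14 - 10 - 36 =2*l^2 - 12*l - 32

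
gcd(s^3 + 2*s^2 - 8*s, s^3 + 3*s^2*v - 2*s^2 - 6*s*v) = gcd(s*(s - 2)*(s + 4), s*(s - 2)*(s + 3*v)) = s^2 - 2*s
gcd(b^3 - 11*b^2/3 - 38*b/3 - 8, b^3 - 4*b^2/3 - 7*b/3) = b + 1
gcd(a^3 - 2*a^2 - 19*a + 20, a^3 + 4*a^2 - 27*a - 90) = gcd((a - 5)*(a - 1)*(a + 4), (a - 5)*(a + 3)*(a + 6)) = a - 5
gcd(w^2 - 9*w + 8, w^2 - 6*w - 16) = w - 8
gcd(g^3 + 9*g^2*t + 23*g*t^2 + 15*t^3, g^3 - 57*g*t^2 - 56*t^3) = g + t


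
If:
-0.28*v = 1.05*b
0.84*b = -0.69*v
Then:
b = 0.00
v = 0.00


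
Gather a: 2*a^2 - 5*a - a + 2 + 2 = 2*a^2 - 6*a + 4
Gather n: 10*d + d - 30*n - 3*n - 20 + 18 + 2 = 11*d - 33*n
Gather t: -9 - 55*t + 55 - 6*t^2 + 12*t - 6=-6*t^2 - 43*t + 40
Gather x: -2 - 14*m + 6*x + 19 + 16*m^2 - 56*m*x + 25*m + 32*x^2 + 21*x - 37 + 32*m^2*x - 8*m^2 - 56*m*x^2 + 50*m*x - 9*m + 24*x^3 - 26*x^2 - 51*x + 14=8*m^2 + 2*m + 24*x^3 + x^2*(6 - 56*m) + x*(32*m^2 - 6*m - 24) - 6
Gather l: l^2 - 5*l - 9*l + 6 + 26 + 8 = l^2 - 14*l + 40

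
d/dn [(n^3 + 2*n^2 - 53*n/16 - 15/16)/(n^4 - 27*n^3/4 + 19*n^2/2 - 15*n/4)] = (-64*n^6 - 256*n^5 + 2108*n^4 - 3102*n^3 + 319*n^2 + 1140*n - 225)/(4*n^2*(16*n^6 - 216*n^5 + 1033*n^4 - 2172*n^3 + 2254*n^2 - 1140*n + 225))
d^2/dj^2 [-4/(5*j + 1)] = -200/(5*j + 1)^3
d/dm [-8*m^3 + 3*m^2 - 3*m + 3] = -24*m^2 + 6*m - 3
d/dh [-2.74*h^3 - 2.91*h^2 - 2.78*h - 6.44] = -8.22*h^2 - 5.82*h - 2.78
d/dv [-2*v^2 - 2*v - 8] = -4*v - 2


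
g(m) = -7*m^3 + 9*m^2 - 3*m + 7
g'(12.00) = -2811.00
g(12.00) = -10829.00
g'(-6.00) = -867.00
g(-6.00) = 1861.00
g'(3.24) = -165.13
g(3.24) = -146.33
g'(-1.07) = -46.30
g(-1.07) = 29.09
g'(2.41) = -81.59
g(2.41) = -45.94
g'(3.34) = -177.15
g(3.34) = -163.44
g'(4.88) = -415.26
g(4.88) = -606.81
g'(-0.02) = -3.37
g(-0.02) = 7.06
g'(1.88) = -43.38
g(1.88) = -13.34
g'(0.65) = -0.17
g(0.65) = 6.93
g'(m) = -21*m^2 + 18*m - 3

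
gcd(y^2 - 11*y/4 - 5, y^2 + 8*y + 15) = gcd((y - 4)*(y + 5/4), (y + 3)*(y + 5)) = 1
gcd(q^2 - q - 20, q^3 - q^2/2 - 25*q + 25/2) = q - 5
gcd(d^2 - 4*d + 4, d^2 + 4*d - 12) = d - 2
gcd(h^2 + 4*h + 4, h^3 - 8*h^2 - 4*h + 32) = h + 2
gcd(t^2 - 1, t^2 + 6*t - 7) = t - 1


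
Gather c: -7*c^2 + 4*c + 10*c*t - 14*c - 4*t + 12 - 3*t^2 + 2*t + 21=-7*c^2 + c*(10*t - 10) - 3*t^2 - 2*t + 33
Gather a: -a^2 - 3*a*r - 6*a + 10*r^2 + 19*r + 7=-a^2 + a*(-3*r - 6) + 10*r^2 + 19*r + 7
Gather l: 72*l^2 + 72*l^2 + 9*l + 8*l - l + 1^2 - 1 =144*l^2 + 16*l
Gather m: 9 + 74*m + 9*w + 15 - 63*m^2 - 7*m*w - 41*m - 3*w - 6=-63*m^2 + m*(33 - 7*w) + 6*w + 18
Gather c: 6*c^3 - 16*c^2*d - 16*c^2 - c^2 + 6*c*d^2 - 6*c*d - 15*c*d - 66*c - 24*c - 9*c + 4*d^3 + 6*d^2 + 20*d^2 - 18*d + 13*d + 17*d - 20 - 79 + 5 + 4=6*c^3 + c^2*(-16*d - 17) + c*(6*d^2 - 21*d - 99) + 4*d^3 + 26*d^2 + 12*d - 90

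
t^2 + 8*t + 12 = (t + 2)*(t + 6)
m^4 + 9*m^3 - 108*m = m*(m - 3)*(m + 6)^2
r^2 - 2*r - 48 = (r - 8)*(r + 6)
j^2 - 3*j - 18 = (j - 6)*(j + 3)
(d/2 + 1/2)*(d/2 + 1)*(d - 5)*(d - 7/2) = d^4/4 - 11*d^3/8 - 3*d^2/2 + 71*d/8 + 35/4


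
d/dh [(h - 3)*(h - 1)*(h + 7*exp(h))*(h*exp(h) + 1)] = h^4*exp(h) + 14*h^3*exp(2*h) - 35*h^2*exp(2*h) - 2*h^2*exp(h) + 3*h^2 - 14*h*exp(2*h) - 8*h*exp(h) - 8*h + 21*exp(2*h) - 7*exp(h) + 3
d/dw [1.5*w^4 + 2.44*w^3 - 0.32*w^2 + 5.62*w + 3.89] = 6.0*w^3 + 7.32*w^2 - 0.64*w + 5.62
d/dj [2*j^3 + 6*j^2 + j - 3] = 6*j^2 + 12*j + 1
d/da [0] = 0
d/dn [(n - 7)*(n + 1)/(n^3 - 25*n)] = (-n^4 + 12*n^3 - 4*n^2 - 175)/(n^2*(n^4 - 50*n^2 + 625))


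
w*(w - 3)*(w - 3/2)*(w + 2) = w^4 - 5*w^3/2 - 9*w^2/2 + 9*w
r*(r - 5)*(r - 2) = r^3 - 7*r^2 + 10*r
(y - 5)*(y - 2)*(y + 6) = y^3 - y^2 - 32*y + 60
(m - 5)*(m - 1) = m^2 - 6*m + 5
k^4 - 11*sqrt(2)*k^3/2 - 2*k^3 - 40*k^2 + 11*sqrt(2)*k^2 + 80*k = k*(k - 2)*(k - 8*sqrt(2))*(k + 5*sqrt(2)/2)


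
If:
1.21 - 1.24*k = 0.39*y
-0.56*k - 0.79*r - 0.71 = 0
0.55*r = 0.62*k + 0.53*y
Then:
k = 3.17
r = -3.14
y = -6.97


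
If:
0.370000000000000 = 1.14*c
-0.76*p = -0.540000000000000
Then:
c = 0.32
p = 0.71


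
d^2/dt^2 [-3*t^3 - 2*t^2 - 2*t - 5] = -18*t - 4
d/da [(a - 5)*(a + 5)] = 2*a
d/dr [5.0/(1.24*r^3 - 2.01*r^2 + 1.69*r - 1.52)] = (-18.6*r^2 + 20.1*r - 8.45)/(1.24*r^3 - 2.01*r^2 + 1.69*r - 1.52)^2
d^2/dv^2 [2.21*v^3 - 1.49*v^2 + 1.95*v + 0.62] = 13.26*v - 2.98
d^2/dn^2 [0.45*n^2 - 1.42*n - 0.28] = 0.900000000000000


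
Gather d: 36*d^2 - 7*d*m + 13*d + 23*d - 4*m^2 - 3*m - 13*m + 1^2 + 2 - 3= 36*d^2 + d*(36 - 7*m) - 4*m^2 - 16*m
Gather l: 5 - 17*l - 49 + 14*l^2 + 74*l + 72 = 14*l^2 + 57*l + 28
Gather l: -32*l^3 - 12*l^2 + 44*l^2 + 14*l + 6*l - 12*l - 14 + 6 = -32*l^3 + 32*l^2 + 8*l - 8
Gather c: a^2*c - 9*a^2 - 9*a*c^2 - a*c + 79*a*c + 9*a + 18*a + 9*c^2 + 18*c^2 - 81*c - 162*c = -9*a^2 + 27*a + c^2*(27 - 9*a) + c*(a^2 + 78*a - 243)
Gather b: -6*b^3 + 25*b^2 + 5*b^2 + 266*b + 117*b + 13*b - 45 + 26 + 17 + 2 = -6*b^3 + 30*b^2 + 396*b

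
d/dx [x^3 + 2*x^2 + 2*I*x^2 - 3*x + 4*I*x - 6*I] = 3*x^2 + 4*x*(1 + I) - 3 + 4*I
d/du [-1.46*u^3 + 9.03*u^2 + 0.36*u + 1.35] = -4.38*u^2 + 18.06*u + 0.36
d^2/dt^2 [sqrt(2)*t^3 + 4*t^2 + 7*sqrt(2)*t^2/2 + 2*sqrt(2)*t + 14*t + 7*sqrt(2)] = 6*sqrt(2)*t + 8 + 7*sqrt(2)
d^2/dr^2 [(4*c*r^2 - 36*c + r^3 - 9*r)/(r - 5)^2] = 4*(20*c*r - 4*c + 33*r - 45)/(r^4 - 20*r^3 + 150*r^2 - 500*r + 625)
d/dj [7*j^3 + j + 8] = 21*j^2 + 1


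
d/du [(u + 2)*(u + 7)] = 2*u + 9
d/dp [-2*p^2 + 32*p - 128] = 32 - 4*p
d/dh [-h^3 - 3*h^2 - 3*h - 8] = -3*h^2 - 6*h - 3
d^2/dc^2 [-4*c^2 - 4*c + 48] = -8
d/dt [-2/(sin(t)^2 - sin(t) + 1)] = 2*(2*sin(t) - 1)*cos(t)/(sin(t)^2 - sin(t) + 1)^2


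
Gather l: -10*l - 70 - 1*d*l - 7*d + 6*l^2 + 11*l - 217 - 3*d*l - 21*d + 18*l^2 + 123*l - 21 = -28*d + 24*l^2 + l*(124 - 4*d) - 308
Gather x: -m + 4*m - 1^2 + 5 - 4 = 3*m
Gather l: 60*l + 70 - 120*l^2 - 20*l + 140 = -120*l^2 + 40*l + 210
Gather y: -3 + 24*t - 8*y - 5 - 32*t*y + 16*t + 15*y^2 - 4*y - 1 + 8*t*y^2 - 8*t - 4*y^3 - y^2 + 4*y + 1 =32*t - 4*y^3 + y^2*(8*t + 14) + y*(-32*t - 8) - 8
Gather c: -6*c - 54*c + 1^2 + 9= 10 - 60*c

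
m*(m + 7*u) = m^2 + 7*m*u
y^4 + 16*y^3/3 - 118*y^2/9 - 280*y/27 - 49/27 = (y - 7/3)*(y + 1/3)^2*(y + 7)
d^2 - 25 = (d - 5)*(d + 5)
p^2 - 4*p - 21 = (p - 7)*(p + 3)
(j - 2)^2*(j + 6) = j^3 + 2*j^2 - 20*j + 24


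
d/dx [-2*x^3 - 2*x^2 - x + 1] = -6*x^2 - 4*x - 1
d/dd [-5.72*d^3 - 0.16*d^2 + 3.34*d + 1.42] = -17.16*d^2 - 0.32*d + 3.34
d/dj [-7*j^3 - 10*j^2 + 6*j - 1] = -21*j^2 - 20*j + 6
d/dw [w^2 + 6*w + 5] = 2*w + 6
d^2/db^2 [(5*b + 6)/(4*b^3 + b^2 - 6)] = 2*(4*b^2*(5*b + 6)*(6*b + 1)^2 - (60*b^2 + 10*b + (5*b + 6)*(12*b + 1))*(4*b^3 + b^2 - 6))/(4*b^3 + b^2 - 6)^3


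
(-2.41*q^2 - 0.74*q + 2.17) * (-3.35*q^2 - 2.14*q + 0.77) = 8.0735*q^4 + 7.6364*q^3 - 7.5416*q^2 - 5.2136*q + 1.6709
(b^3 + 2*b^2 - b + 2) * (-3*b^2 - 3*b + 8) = -3*b^5 - 9*b^4 + 5*b^3 + 13*b^2 - 14*b + 16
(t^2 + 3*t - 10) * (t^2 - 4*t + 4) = t^4 - t^3 - 18*t^2 + 52*t - 40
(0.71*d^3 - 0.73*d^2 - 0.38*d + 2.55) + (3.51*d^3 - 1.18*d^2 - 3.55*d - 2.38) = 4.22*d^3 - 1.91*d^2 - 3.93*d + 0.17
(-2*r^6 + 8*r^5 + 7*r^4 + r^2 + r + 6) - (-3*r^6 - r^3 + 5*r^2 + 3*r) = r^6 + 8*r^5 + 7*r^4 + r^3 - 4*r^2 - 2*r + 6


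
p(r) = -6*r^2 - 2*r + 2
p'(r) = -12*r - 2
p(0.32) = 0.75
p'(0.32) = -5.84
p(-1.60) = -10.16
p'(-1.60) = 17.20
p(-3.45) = -62.52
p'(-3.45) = 39.40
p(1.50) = -14.50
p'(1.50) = -20.00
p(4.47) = -126.83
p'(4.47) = -55.64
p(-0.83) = -0.47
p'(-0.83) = 7.96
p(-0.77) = -0.02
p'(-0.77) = 7.24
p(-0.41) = 1.81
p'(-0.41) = 2.92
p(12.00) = -886.00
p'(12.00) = -146.00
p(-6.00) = -202.00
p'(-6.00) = 70.00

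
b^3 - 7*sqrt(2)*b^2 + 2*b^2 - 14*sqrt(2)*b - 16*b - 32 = (b + 2)*(b - 8*sqrt(2))*(b + sqrt(2))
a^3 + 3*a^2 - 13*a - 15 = (a - 3)*(a + 1)*(a + 5)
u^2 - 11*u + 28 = (u - 7)*(u - 4)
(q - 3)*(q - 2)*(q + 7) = q^3 + 2*q^2 - 29*q + 42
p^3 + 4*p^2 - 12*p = p*(p - 2)*(p + 6)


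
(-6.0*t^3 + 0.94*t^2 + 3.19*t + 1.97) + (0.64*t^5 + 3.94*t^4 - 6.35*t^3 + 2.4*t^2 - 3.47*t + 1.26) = 0.64*t^5 + 3.94*t^4 - 12.35*t^3 + 3.34*t^2 - 0.28*t + 3.23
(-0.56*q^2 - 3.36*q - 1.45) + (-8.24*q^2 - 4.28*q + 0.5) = -8.8*q^2 - 7.64*q - 0.95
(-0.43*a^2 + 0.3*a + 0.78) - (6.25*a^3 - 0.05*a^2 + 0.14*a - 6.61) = -6.25*a^3 - 0.38*a^2 + 0.16*a + 7.39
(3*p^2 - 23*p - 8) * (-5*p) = -15*p^3 + 115*p^2 + 40*p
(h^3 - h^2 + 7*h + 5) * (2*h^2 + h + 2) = 2*h^5 - h^4 + 15*h^3 + 15*h^2 + 19*h + 10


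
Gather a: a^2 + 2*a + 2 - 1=a^2 + 2*a + 1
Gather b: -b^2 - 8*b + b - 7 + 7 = -b^2 - 7*b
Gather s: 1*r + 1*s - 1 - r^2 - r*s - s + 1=-r^2 - r*s + r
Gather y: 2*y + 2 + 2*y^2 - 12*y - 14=2*y^2 - 10*y - 12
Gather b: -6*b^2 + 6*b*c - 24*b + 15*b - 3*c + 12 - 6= -6*b^2 + b*(6*c - 9) - 3*c + 6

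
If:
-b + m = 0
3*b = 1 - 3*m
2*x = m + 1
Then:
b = 1/6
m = 1/6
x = 7/12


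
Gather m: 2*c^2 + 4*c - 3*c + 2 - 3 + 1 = 2*c^2 + c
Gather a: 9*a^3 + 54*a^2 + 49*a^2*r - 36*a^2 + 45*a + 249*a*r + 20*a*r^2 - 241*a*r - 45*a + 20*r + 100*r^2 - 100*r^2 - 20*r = 9*a^3 + a^2*(49*r + 18) + a*(20*r^2 + 8*r)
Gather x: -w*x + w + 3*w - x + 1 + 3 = 4*w + x*(-w - 1) + 4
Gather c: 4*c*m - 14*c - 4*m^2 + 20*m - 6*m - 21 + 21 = c*(4*m - 14) - 4*m^2 + 14*m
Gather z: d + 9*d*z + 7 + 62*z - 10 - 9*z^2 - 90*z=d - 9*z^2 + z*(9*d - 28) - 3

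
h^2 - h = h*(h - 1)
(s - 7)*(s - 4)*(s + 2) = s^3 - 9*s^2 + 6*s + 56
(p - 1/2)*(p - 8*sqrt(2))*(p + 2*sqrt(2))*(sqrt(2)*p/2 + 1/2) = sqrt(2)*p^4/2 - 11*p^3/2 - sqrt(2)*p^3/4 - 19*sqrt(2)*p^2 + 11*p^2/4 - 16*p + 19*sqrt(2)*p/2 + 8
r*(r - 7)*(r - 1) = r^3 - 8*r^2 + 7*r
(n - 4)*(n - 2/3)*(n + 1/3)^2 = n^4 - 4*n^3 - n^2/3 + 34*n/27 + 8/27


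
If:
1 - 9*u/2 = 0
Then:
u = 2/9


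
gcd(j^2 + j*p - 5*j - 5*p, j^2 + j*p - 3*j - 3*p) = j + p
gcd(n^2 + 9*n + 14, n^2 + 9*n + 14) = n^2 + 9*n + 14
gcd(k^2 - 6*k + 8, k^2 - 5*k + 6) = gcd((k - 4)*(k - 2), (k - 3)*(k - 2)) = k - 2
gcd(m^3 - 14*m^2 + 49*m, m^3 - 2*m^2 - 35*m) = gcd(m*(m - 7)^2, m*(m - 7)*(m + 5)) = m^2 - 7*m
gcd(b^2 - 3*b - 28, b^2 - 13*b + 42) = b - 7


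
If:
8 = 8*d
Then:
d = 1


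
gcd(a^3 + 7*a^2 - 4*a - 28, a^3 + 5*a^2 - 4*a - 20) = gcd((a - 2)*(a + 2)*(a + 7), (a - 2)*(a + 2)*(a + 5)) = a^2 - 4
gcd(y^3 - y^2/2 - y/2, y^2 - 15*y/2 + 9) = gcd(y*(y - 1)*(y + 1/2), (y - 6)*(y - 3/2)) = 1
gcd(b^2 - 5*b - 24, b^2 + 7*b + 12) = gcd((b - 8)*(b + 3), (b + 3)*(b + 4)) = b + 3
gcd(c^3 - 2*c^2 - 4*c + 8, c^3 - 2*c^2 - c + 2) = c - 2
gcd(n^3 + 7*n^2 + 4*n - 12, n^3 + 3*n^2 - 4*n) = n - 1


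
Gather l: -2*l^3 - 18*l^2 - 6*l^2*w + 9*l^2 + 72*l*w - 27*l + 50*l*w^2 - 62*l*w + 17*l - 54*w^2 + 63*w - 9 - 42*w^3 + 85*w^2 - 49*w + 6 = -2*l^3 + l^2*(-6*w - 9) + l*(50*w^2 + 10*w - 10) - 42*w^3 + 31*w^2 + 14*w - 3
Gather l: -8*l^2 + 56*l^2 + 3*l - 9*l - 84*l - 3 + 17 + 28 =48*l^2 - 90*l + 42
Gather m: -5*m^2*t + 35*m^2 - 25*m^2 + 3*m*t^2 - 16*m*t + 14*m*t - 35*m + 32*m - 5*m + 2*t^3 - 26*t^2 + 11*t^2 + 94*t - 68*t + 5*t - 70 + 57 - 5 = m^2*(10 - 5*t) + m*(3*t^2 - 2*t - 8) + 2*t^3 - 15*t^2 + 31*t - 18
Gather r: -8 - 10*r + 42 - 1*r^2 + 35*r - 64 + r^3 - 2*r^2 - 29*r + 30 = r^3 - 3*r^2 - 4*r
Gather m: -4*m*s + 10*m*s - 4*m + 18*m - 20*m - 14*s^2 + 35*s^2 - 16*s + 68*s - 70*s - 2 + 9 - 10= m*(6*s - 6) + 21*s^2 - 18*s - 3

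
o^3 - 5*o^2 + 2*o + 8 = (o - 4)*(o - 2)*(o + 1)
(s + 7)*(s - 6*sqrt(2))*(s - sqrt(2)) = s^3 - 7*sqrt(2)*s^2 + 7*s^2 - 49*sqrt(2)*s + 12*s + 84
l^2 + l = l*(l + 1)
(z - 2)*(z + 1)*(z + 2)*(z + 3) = z^4 + 4*z^3 - z^2 - 16*z - 12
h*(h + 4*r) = h^2 + 4*h*r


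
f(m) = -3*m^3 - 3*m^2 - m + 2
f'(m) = -9*m^2 - 6*m - 1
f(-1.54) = 7.38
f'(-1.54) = -13.10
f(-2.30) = 24.93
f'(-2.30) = -34.81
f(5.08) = -473.79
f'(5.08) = -263.74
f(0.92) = -3.80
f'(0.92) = -14.14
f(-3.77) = 123.88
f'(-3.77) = -106.30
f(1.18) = -8.29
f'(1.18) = -20.61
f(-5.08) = 322.95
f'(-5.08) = -202.78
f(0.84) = -2.73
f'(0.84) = -12.39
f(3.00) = -109.00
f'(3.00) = -100.00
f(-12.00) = 4766.00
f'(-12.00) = -1225.00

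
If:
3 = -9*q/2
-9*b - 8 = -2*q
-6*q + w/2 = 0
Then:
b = -28/27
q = -2/3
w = -8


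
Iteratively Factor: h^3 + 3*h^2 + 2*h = (h)*(h^2 + 3*h + 2) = h*(h + 1)*(h + 2)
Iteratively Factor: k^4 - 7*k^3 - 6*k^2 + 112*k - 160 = (k - 5)*(k^3 - 2*k^2 - 16*k + 32) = (k - 5)*(k - 4)*(k^2 + 2*k - 8) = (k - 5)*(k - 4)*(k + 4)*(k - 2)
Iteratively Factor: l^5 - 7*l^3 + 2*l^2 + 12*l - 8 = (l + 2)*(l^4 - 2*l^3 - 3*l^2 + 8*l - 4) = (l - 1)*(l + 2)*(l^3 - l^2 - 4*l + 4) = (l - 1)^2*(l + 2)*(l^2 - 4) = (l - 1)^2*(l + 2)^2*(l - 2)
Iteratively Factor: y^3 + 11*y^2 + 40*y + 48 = (y + 4)*(y^2 + 7*y + 12) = (y + 3)*(y + 4)*(y + 4)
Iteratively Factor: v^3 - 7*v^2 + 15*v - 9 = (v - 3)*(v^2 - 4*v + 3) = (v - 3)^2*(v - 1)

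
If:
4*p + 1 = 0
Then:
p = -1/4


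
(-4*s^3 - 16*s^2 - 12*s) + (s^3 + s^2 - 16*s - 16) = -3*s^3 - 15*s^2 - 28*s - 16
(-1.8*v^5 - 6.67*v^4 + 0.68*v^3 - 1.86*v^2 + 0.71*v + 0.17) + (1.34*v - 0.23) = -1.8*v^5 - 6.67*v^4 + 0.68*v^3 - 1.86*v^2 + 2.05*v - 0.06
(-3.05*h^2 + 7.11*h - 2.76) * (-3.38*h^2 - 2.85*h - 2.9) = 10.309*h^4 - 15.3393*h^3 - 2.0897*h^2 - 12.753*h + 8.004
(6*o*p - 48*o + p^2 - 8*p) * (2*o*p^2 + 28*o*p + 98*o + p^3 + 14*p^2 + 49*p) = 12*o^2*p^3 + 72*o^2*p^2 - 756*o^2*p - 4704*o^2 + 8*o*p^4 + 48*o*p^3 - 504*o*p^2 - 3136*o*p + p^5 + 6*p^4 - 63*p^3 - 392*p^2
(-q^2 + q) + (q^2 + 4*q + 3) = 5*q + 3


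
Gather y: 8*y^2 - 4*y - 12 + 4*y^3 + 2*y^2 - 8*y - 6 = 4*y^3 + 10*y^2 - 12*y - 18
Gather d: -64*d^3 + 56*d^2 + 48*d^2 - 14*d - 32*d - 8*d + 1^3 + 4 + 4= -64*d^3 + 104*d^2 - 54*d + 9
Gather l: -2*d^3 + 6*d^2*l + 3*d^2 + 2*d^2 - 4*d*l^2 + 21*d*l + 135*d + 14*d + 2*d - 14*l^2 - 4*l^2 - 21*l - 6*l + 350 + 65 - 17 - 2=-2*d^3 + 5*d^2 + 151*d + l^2*(-4*d - 18) + l*(6*d^2 + 21*d - 27) + 396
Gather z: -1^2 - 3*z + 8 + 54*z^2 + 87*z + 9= 54*z^2 + 84*z + 16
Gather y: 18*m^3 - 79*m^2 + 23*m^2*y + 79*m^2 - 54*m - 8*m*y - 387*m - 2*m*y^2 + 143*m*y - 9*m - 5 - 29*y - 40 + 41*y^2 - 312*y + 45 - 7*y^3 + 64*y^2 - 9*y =18*m^3 - 450*m - 7*y^3 + y^2*(105 - 2*m) + y*(23*m^2 + 135*m - 350)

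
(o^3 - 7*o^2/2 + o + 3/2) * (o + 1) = o^4 - 5*o^3/2 - 5*o^2/2 + 5*o/2 + 3/2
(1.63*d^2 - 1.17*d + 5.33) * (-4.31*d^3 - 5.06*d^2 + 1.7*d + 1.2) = -7.0253*d^5 - 3.2051*d^4 - 14.2811*d^3 - 27.0028*d^2 + 7.657*d + 6.396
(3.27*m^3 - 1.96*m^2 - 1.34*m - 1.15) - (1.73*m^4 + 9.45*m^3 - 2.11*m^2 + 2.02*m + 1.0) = -1.73*m^4 - 6.18*m^3 + 0.15*m^2 - 3.36*m - 2.15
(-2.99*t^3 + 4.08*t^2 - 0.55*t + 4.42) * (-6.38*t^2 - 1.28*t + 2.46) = 19.0762*t^5 - 22.2032*t^4 - 9.0688*t^3 - 17.4588*t^2 - 7.0106*t + 10.8732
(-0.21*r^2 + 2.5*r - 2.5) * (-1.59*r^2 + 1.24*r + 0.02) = 0.3339*r^4 - 4.2354*r^3 + 7.0708*r^2 - 3.05*r - 0.05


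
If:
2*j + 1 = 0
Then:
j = -1/2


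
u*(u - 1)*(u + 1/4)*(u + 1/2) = u^4 - u^3/4 - 5*u^2/8 - u/8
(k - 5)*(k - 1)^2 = k^3 - 7*k^2 + 11*k - 5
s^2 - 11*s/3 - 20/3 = (s - 5)*(s + 4/3)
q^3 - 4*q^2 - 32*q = q*(q - 8)*(q + 4)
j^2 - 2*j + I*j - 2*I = (j - 2)*(j + I)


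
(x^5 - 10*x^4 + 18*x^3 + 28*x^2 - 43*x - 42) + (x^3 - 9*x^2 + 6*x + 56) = x^5 - 10*x^4 + 19*x^3 + 19*x^2 - 37*x + 14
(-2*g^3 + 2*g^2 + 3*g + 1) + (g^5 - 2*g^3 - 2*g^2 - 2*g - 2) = g^5 - 4*g^3 + g - 1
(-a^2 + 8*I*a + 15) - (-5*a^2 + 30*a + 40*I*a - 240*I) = 4*a^2 - 30*a - 32*I*a + 15 + 240*I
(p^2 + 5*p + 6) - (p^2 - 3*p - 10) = 8*p + 16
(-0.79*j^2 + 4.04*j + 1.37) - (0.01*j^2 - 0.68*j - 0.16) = -0.8*j^2 + 4.72*j + 1.53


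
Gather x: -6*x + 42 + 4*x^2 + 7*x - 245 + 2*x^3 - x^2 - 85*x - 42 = 2*x^3 + 3*x^2 - 84*x - 245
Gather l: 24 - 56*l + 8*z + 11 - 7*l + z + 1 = -63*l + 9*z + 36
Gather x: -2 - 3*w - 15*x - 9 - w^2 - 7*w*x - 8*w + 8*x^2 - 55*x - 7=-w^2 - 11*w + 8*x^2 + x*(-7*w - 70) - 18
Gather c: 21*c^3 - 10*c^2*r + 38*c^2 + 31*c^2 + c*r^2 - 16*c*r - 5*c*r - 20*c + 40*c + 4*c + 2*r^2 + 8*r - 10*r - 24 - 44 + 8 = 21*c^3 + c^2*(69 - 10*r) + c*(r^2 - 21*r + 24) + 2*r^2 - 2*r - 60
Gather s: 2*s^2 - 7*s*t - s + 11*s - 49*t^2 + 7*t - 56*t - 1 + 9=2*s^2 + s*(10 - 7*t) - 49*t^2 - 49*t + 8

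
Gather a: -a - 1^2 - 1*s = -a - s - 1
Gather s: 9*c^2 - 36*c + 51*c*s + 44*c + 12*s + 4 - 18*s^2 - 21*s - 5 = 9*c^2 + 8*c - 18*s^2 + s*(51*c - 9) - 1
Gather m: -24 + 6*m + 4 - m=5*m - 20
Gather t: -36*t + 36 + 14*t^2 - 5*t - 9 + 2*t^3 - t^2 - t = 2*t^3 + 13*t^2 - 42*t + 27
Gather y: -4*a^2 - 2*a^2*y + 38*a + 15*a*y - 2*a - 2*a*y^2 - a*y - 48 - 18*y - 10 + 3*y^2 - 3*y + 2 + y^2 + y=-4*a^2 + 36*a + y^2*(4 - 2*a) + y*(-2*a^2 + 14*a - 20) - 56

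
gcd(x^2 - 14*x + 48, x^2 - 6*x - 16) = x - 8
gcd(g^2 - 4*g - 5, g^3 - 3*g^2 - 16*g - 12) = g + 1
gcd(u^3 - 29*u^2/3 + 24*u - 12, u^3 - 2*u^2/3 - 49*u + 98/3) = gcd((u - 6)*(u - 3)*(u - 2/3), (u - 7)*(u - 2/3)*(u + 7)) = u - 2/3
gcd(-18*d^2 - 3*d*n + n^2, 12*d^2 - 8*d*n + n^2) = 6*d - n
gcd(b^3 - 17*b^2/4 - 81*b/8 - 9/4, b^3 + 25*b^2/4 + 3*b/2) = b + 1/4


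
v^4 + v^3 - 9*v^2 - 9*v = v*(v - 3)*(v + 1)*(v + 3)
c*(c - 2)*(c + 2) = c^3 - 4*c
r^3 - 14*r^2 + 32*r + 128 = (r - 8)^2*(r + 2)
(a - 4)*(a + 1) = a^2 - 3*a - 4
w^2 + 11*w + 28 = (w + 4)*(w + 7)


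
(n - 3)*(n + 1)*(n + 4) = n^3 + 2*n^2 - 11*n - 12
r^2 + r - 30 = (r - 5)*(r + 6)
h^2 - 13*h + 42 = (h - 7)*(h - 6)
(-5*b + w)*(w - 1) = -5*b*w + 5*b + w^2 - w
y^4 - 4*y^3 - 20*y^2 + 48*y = y*(y - 6)*(y - 2)*(y + 4)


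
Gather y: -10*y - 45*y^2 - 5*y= -45*y^2 - 15*y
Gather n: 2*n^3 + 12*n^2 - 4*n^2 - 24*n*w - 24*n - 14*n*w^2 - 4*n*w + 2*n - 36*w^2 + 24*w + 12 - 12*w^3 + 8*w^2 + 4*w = 2*n^3 + 8*n^2 + n*(-14*w^2 - 28*w - 22) - 12*w^3 - 28*w^2 + 28*w + 12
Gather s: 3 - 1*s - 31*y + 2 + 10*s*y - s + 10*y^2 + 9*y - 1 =s*(10*y - 2) + 10*y^2 - 22*y + 4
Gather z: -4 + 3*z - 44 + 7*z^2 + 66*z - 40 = 7*z^2 + 69*z - 88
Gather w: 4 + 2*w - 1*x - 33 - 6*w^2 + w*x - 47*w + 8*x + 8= -6*w^2 + w*(x - 45) + 7*x - 21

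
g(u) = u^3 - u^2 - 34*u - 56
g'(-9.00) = 227.00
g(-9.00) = -560.00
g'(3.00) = -13.00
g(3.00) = -140.00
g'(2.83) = -15.63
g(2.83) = -137.56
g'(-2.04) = -17.44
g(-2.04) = 0.71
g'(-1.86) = -19.90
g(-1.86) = -2.65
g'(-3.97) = 21.22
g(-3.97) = 0.65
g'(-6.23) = 94.90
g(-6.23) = -124.80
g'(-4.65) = 40.17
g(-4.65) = -20.07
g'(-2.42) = -11.59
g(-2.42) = 6.25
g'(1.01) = -32.96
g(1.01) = -90.33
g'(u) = 3*u^2 - 2*u - 34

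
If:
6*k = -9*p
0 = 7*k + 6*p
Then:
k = 0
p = 0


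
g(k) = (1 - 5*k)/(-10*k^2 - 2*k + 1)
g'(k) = (1 - 5*k)*(20*k + 2)/(-10*k^2 - 2*k + 1)^2 - 5/(-10*k^2 - 2*k + 1)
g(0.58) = 0.54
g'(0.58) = -0.66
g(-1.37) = -0.52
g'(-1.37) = -0.55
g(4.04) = 0.11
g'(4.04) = -0.03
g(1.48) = 0.27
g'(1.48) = -0.15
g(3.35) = 0.13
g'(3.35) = -0.04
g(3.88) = 0.12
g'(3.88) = -0.03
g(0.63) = 0.51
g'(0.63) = -0.57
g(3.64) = 0.12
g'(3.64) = -0.03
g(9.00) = 0.05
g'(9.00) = -0.00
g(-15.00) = -0.03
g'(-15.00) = 0.00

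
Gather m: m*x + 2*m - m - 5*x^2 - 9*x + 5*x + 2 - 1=m*(x + 1) - 5*x^2 - 4*x + 1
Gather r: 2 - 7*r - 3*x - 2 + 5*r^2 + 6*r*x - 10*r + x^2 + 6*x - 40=5*r^2 + r*(6*x - 17) + x^2 + 3*x - 40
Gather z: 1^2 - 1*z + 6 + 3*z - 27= 2*z - 20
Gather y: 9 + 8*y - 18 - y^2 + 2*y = -y^2 + 10*y - 9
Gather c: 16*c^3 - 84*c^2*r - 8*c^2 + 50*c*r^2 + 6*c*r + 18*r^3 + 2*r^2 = 16*c^3 + c^2*(-84*r - 8) + c*(50*r^2 + 6*r) + 18*r^3 + 2*r^2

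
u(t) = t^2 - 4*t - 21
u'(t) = 2*t - 4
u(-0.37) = -19.38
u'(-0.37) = -4.74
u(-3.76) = 8.18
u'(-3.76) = -11.52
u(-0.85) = -16.88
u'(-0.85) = -5.70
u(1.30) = -24.51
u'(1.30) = -1.40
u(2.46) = -24.79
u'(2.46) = 0.92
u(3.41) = -23.01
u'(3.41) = 2.82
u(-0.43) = -19.10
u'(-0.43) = -4.86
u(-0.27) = -19.85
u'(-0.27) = -4.54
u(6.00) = -9.00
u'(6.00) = 8.00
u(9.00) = 24.00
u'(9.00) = 14.00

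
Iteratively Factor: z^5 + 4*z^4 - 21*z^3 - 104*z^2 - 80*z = (z + 1)*(z^4 + 3*z^3 - 24*z^2 - 80*z) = (z + 1)*(z + 4)*(z^3 - z^2 - 20*z) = (z - 5)*(z + 1)*(z + 4)*(z^2 + 4*z) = z*(z - 5)*(z + 1)*(z + 4)*(z + 4)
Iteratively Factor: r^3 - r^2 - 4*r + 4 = (r - 2)*(r^2 + r - 2) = (r - 2)*(r + 2)*(r - 1)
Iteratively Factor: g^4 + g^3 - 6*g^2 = (g)*(g^3 + g^2 - 6*g) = g*(g + 3)*(g^2 - 2*g) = g*(g - 2)*(g + 3)*(g)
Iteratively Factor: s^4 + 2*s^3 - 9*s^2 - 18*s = (s)*(s^3 + 2*s^2 - 9*s - 18) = s*(s + 2)*(s^2 - 9) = s*(s - 3)*(s + 2)*(s + 3)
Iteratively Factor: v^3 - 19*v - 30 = (v + 2)*(v^2 - 2*v - 15) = (v - 5)*(v + 2)*(v + 3)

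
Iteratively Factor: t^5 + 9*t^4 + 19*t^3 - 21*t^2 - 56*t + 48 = (t - 1)*(t^4 + 10*t^3 + 29*t^2 + 8*t - 48) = (t - 1)*(t + 3)*(t^3 + 7*t^2 + 8*t - 16) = (t - 1)*(t + 3)*(t + 4)*(t^2 + 3*t - 4) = (t - 1)*(t + 3)*(t + 4)^2*(t - 1)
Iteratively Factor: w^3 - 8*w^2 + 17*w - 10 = (w - 1)*(w^2 - 7*w + 10) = (w - 5)*(w - 1)*(w - 2)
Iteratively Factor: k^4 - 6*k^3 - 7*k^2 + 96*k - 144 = (k - 3)*(k^3 - 3*k^2 - 16*k + 48) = (k - 3)^2*(k^2 - 16) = (k - 4)*(k - 3)^2*(k + 4)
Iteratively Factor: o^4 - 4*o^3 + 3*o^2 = (o - 1)*(o^3 - 3*o^2) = o*(o - 1)*(o^2 - 3*o) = o^2*(o - 1)*(o - 3)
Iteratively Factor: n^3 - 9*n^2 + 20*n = (n)*(n^2 - 9*n + 20) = n*(n - 5)*(n - 4)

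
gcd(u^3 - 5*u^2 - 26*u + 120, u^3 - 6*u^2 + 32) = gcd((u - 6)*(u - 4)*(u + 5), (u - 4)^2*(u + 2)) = u - 4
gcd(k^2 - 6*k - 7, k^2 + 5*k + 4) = k + 1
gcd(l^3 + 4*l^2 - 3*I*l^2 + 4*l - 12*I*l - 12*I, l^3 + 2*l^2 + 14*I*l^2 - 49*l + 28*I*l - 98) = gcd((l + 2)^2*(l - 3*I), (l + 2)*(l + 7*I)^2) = l + 2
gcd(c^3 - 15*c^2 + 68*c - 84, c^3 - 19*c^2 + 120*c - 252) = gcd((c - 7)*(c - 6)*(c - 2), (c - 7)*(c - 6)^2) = c^2 - 13*c + 42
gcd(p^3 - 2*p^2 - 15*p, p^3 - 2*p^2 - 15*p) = p^3 - 2*p^2 - 15*p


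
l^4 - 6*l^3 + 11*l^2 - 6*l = l*(l - 3)*(l - 2)*(l - 1)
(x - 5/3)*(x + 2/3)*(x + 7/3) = x^3 + 4*x^2/3 - 31*x/9 - 70/27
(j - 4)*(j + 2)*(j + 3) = j^3 + j^2 - 14*j - 24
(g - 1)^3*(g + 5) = g^4 + 2*g^3 - 12*g^2 + 14*g - 5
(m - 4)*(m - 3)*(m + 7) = m^3 - 37*m + 84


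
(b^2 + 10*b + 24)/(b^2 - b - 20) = (b + 6)/(b - 5)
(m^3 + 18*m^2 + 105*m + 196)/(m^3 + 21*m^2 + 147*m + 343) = (m + 4)/(m + 7)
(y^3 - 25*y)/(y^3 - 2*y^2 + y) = (y^2 - 25)/(y^2 - 2*y + 1)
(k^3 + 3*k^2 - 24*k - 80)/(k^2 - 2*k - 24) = (k^2 - k - 20)/(k - 6)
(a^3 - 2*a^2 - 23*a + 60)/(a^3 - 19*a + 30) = (a - 4)/(a - 2)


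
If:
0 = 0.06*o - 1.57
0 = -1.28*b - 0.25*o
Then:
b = -5.11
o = 26.17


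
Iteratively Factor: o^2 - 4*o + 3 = (o - 1)*(o - 3)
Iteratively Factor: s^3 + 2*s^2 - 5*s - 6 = (s - 2)*(s^2 + 4*s + 3) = (s - 2)*(s + 3)*(s + 1)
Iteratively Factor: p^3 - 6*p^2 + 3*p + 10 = (p - 5)*(p^2 - p - 2) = (p - 5)*(p - 2)*(p + 1)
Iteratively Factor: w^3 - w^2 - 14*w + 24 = (w + 4)*(w^2 - 5*w + 6) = (w - 2)*(w + 4)*(w - 3)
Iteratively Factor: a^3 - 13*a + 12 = (a - 3)*(a^2 + 3*a - 4) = (a - 3)*(a + 4)*(a - 1)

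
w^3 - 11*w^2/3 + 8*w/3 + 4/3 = (w - 2)^2*(w + 1/3)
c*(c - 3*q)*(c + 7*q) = c^3 + 4*c^2*q - 21*c*q^2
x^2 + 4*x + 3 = (x + 1)*(x + 3)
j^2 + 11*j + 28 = (j + 4)*(j + 7)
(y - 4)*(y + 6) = y^2 + 2*y - 24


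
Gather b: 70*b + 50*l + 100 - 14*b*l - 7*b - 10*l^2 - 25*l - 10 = b*(63 - 14*l) - 10*l^2 + 25*l + 90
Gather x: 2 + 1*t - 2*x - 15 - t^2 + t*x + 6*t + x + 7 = -t^2 + 7*t + x*(t - 1) - 6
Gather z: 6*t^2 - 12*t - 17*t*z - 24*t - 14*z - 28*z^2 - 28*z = 6*t^2 - 36*t - 28*z^2 + z*(-17*t - 42)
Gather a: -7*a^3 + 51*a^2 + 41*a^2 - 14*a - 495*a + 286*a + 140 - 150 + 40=-7*a^3 + 92*a^2 - 223*a + 30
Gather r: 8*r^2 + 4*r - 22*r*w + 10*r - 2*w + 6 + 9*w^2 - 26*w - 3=8*r^2 + r*(14 - 22*w) + 9*w^2 - 28*w + 3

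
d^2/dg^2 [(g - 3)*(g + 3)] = 2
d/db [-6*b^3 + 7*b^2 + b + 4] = -18*b^2 + 14*b + 1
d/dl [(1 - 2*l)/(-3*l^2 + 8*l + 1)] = 2*(-3*l^2 + 3*l - 5)/(9*l^4 - 48*l^3 + 58*l^2 + 16*l + 1)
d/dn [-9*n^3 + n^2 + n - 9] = -27*n^2 + 2*n + 1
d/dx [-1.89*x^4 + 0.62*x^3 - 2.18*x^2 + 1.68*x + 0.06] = -7.56*x^3 + 1.86*x^2 - 4.36*x + 1.68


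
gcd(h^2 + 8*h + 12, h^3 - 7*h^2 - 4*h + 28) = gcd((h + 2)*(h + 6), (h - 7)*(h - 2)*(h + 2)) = h + 2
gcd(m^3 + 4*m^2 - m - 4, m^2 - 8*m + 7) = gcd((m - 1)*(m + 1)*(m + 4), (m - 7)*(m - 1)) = m - 1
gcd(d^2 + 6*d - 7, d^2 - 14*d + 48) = 1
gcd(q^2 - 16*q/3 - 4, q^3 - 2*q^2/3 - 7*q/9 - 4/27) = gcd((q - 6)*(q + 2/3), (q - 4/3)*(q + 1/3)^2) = 1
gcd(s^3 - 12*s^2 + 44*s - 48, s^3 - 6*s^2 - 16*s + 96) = s^2 - 10*s + 24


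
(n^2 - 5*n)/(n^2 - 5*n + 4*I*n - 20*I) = n/(n + 4*I)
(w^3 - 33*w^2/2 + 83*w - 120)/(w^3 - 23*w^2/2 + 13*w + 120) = (2*w - 5)/(2*w + 5)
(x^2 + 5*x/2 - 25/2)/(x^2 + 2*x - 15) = (x - 5/2)/(x - 3)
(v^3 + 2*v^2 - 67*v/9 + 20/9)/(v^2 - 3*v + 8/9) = (3*v^2 + 7*v - 20)/(3*v - 8)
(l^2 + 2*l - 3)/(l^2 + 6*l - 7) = (l + 3)/(l + 7)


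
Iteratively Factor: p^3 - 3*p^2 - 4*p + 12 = (p + 2)*(p^2 - 5*p + 6) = (p - 3)*(p + 2)*(p - 2)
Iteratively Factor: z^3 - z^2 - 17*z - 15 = (z - 5)*(z^2 + 4*z + 3) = (z - 5)*(z + 1)*(z + 3)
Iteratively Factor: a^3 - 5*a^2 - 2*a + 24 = (a - 4)*(a^2 - a - 6) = (a - 4)*(a - 3)*(a + 2)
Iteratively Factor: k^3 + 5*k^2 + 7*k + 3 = (k + 3)*(k^2 + 2*k + 1) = (k + 1)*(k + 3)*(k + 1)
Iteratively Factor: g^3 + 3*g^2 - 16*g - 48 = (g + 4)*(g^2 - g - 12) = (g + 3)*(g + 4)*(g - 4)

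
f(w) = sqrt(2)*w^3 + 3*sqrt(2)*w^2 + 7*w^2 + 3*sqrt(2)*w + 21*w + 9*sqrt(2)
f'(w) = 3*sqrt(2)*w^2 + 6*sqrt(2)*w + 14*w + 3*sqrt(2) + 21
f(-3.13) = 0.50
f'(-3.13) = -3.57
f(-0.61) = 1.19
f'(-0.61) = 13.11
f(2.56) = 174.76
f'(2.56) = 110.61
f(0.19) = 17.94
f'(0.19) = 29.67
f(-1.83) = -4.48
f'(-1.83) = -1.70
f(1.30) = 67.65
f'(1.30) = 61.64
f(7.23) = 1317.40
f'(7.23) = 409.59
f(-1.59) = -4.67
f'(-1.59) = 0.22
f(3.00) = 227.82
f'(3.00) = 130.88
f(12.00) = 4378.34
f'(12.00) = 906.01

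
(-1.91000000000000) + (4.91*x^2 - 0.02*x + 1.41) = 4.91*x^2 - 0.02*x - 0.5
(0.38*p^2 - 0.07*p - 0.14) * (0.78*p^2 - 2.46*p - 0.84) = 0.2964*p^4 - 0.9894*p^3 - 0.2562*p^2 + 0.4032*p + 0.1176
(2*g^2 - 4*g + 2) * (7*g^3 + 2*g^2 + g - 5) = 14*g^5 - 24*g^4 + 8*g^3 - 10*g^2 + 22*g - 10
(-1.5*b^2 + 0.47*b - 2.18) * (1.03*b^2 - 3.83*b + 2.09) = -1.545*b^4 + 6.2291*b^3 - 7.1805*b^2 + 9.3317*b - 4.5562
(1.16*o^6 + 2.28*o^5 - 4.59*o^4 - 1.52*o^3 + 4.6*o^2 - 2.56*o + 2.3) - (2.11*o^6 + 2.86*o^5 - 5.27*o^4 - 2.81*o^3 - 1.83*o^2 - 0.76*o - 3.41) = -0.95*o^6 - 0.58*o^5 + 0.68*o^4 + 1.29*o^3 + 6.43*o^2 - 1.8*o + 5.71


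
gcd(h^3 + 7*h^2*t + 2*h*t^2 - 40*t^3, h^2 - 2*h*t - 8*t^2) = 1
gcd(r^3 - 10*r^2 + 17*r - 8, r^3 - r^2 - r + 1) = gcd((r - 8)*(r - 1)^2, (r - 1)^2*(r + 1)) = r^2 - 2*r + 1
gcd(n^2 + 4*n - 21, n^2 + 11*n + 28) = n + 7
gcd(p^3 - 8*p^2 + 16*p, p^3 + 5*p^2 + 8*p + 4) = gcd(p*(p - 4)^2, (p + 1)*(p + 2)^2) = 1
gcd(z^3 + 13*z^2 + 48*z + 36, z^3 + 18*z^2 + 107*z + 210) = z + 6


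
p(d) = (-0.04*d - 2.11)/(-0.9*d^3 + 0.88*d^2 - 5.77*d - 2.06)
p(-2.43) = -0.07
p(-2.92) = -0.04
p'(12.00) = -0.00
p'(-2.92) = -0.03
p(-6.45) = -0.01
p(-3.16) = -0.04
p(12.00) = 0.00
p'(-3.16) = -0.03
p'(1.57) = -0.13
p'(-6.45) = -0.00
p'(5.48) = -0.01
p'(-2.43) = -0.06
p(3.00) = 0.06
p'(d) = (-0.04*d - 2.11)*(2.7*d^2 - 1.76*d + 5.77)/(-0.9*d^3 + 0.88*d^2 - 5.77*d - 2.06)^2 - 0.04/(-0.9*d^3 + 0.88*d^2 - 5.77*d - 2.06) = (-0.072*d^3 - 5.6618*d^2 + 3.7136*d - 12.0923)/(0.81*d^6 - 1.584*d^5 + 11.1604*d^4 - 6.4472*d^3 + 29.6673*d^2 + 23.7724*d + 4.2436)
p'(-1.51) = -0.22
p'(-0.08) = -4.90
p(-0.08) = 1.32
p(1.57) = 0.17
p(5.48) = 0.01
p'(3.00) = -0.04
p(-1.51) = -0.17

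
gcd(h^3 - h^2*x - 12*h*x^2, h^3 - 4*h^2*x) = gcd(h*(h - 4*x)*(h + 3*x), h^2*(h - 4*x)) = -h^2 + 4*h*x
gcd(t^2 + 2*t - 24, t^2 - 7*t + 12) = t - 4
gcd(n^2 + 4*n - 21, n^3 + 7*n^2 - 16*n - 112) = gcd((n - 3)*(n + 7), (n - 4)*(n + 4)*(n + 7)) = n + 7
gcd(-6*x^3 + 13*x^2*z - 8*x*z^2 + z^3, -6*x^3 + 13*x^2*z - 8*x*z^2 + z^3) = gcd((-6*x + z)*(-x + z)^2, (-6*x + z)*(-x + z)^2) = 6*x^3 - 13*x^2*z + 8*x*z^2 - z^3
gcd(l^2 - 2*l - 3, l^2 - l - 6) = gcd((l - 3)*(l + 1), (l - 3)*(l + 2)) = l - 3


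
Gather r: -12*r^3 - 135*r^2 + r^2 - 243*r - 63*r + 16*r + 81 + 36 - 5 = -12*r^3 - 134*r^2 - 290*r + 112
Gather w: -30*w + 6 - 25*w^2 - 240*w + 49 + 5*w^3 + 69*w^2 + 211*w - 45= 5*w^3 + 44*w^2 - 59*w + 10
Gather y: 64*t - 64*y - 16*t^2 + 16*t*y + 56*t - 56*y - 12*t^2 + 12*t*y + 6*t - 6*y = -28*t^2 + 126*t + y*(28*t - 126)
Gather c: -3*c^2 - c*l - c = -3*c^2 + c*(-l - 1)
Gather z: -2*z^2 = -2*z^2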